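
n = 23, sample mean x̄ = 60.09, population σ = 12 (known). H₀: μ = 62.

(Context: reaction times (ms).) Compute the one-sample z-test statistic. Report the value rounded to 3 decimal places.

test statistic = -0.763

SE = σ/√n = 12/√23 = 2.5022
z = (x̄−μ₀)/SE = (60.09−62)/2.5022 = -0.7633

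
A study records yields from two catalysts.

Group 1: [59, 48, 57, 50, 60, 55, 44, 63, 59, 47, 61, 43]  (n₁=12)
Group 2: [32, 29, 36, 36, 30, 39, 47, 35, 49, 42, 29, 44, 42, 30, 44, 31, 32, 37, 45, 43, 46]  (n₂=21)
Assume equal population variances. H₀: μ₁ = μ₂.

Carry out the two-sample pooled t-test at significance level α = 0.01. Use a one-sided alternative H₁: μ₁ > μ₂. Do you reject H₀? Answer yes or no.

reject H₀: yes

x̄₁=53.833, s₁=7.056, n₁=12
x̄₂=38.000, s₂=6.611, n₂=21
s_p² = [11·7.056² + 20·6.611²]/31 = 45.8602
SE = √(s_p²·(1/12+1/21)) = 2.4506
t = (53.833−38.000)/2.4506 = 6.4610
df = 31
p-value (one-sided, H₁ greater) = 0.00000
At α=0.01: p < α → reject H₀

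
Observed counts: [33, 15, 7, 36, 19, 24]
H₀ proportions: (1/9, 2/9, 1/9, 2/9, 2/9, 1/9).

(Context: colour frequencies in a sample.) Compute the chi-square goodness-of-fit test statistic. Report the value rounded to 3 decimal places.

n = 134; E_i = n·p_i = [14.89, 29.78, 14.89, 29.78, 29.78, 14.89]
χ² = (33−14.89)²/14.89 + (15−29.78)²/29.78 + (7−14.89)²/14.89 + (36−29.78)²/29.78 + (19−29.78)²/29.78 + (24−14.89)²/14.89 = 44.3209
df = 5

test statistic = 44.321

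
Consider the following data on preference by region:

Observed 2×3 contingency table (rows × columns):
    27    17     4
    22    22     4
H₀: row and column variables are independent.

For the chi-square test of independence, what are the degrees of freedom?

df = (r−1)(c−1) = (2−1)·(3−1) = 2

degrees of freedom = 2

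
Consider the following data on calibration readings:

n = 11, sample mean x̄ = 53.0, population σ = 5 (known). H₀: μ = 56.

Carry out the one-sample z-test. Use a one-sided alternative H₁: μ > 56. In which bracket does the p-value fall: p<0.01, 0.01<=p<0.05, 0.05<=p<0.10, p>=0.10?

SE = σ/√n = 5/√11 = 1.5076
z = (x̄−μ₀)/SE = (53.0−56)/1.5076 = -1.9900
p-value (one-sided, H₁ greater) = 0.97670
→ bracket: p>=0.10

p-value bracket: p>=0.10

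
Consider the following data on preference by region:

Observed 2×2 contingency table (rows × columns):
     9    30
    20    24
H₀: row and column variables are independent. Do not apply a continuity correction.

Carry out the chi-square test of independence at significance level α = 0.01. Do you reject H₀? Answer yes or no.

reject H₀: no

Row totals [39, 44], col totals [29, 54], n=83
χ² = (9−13.63)²/13.63 + (30−25.37)²/25.37 + (20−15.37)²/15.37 + (24−28.63)²/28.63 = 4.5544
df = 1
p-value (upper-tail) = 0.03283
At α=0.01: p ≥ α → fail to reject H₀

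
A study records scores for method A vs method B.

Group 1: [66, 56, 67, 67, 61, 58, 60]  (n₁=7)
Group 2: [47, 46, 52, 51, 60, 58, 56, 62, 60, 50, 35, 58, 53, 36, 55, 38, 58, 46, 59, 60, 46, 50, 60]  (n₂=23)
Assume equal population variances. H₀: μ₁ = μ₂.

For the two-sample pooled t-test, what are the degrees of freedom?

df = n₁ + n₂ − 2 = 7 + 23 − 2 = 28

degrees of freedom = 28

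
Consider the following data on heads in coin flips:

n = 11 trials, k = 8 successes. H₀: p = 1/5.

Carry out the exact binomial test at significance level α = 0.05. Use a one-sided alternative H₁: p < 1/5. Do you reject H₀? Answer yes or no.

Exact binomial: n=11, k=8, p₀=1/5=0.2000
P(X≤8) from Σ C(n,i)·p₀^i·(1−p₀)^(n−i)
p-value (one-sided, H₁ less) = 0.99998
At α=0.05: p ≥ α → fail to reject H₀

reject H₀: no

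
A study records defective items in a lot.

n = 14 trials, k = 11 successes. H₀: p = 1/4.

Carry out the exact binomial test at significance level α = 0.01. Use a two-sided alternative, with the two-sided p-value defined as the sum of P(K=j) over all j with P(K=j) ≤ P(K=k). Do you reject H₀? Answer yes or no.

reject H₀: yes

Exact binomial: n=14, k=11, p₀=1/4=0.2500
P(X=j) = C(n,j)·p₀^j·(1−p₀)^(n−j); p = Σ P(X=j) over j with P(X=j) ≤ P(X=11)
p-value (two-sided) = 0.00004
At α=0.01: p < α → reject H₀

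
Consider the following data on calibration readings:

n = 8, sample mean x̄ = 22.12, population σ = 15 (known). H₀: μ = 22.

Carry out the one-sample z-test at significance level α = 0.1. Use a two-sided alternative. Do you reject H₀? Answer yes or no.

SE = σ/√n = 15/√8 = 5.3033
z = (x̄−μ₀)/SE = (22.12−22)/5.3033 = 0.0226
p-value (two-sided) = 0.98195
At α=0.1: p ≥ α → fail to reject H₀

reject H₀: no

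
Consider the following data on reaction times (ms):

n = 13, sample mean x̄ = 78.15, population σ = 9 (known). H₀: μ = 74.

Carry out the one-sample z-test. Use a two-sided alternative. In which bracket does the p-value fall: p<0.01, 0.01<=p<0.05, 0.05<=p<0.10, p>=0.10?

SE = σ/√n = 9/√13 = 2.4962
z = (x̄−μ₀)/SE = (78.15−74)/2.4962 = 1.6626
p-value (two-sided) = 0.09640
→ bracket: 0.05<=p<0.10

p-value bracket: 0.05<=p<0.10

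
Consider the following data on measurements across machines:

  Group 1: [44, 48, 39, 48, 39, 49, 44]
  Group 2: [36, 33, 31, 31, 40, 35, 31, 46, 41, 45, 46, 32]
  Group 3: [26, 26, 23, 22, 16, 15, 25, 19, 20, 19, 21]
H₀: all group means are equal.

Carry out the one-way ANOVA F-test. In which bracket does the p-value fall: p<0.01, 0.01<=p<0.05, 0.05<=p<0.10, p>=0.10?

Group means [44.43, 37.25, 21.09], grand mean 33.000
SSB = Σnᵢ(x̄ᵢ−x̄)² = 2691.127; SSW = ΣΣ(x−x̄ᵢ)² = 650.873
MSB = 2691.127/2 = 1345.5633; MSW = 650.873/27 = 24.1064
F = MSB/MSW = 55.8176
df = (2, 27)
p-value (upper-tail) = 0.00000
→ bracket: p<0.01

p-value bracket: p<0.01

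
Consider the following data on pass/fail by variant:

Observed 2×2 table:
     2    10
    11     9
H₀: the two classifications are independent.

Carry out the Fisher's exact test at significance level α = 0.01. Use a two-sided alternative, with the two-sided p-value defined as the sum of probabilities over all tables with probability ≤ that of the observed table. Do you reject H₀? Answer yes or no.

reject H₀: no

Margins: r₁=12, r₂=20, c₁=13, c₂=19, n=32
p_obs = C(12,2)·C(20,11)/C(32,13); sum pmf over tables with pmf ≤ p_obs
p-value (two-sided) = 0.06187
At α=0.01: p ≥ α → fail to reject H₀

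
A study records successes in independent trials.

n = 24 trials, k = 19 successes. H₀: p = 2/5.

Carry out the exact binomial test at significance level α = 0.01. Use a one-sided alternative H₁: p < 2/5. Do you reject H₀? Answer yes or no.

reject H₀: no

Exact binomial: n=24, k=19, p₀=2/5=0.4000
P(X≤19) from Σ C(n,i)·p₀^i·(1−p₀)^(n−i)
p-value (one-sided, H₁ less) = 0.99998
At α=0.01: p ≥ α → fail to reject H₀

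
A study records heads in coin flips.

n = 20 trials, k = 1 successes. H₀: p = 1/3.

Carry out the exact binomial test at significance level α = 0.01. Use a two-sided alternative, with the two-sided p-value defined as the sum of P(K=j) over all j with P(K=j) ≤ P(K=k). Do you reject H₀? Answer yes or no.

reject H₀: yes

Exact binomial: n=20, k=1, p₀=1/3=0.3333
P(X=j) = C(n,j)·p₀^j·(1−p₀)^(n−j); p = Σ P(X=j) over j with P(X=j) ≤ P(X=1)
p-value (two-sided) = 0.00703
At α=0.01: p < α → reject H₀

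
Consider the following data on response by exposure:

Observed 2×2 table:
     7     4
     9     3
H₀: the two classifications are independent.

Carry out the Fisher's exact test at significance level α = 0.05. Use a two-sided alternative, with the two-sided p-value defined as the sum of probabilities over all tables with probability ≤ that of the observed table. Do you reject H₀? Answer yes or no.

reject H₀: no

Margins: r₁=11, r₂=12, c₁=16, c₂=7, n=23
p_obs = C(11,7)·C(12,9)/C(23,16); sum pmf over tables with pmf ≤ p_obs
p-value (two-sided) = 0.66685
At α=0.05: p ≥ α → fail to reject H₀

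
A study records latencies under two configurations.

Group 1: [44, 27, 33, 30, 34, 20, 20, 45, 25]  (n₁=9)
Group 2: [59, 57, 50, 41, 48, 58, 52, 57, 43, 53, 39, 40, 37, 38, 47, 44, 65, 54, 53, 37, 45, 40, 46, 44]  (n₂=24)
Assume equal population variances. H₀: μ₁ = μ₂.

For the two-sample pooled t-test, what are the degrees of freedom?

df = n₁ + n₂ − 2 = 9 + 24 − 2 = 31

degrees of freedom = 31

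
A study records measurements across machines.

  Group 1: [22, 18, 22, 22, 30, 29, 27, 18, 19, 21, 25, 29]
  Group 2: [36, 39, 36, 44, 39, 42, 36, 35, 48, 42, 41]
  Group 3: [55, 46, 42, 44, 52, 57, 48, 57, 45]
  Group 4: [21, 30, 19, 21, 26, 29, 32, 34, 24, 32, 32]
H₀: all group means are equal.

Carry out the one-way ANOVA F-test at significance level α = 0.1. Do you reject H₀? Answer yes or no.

reject H₀: yes

Group means [23.50, 39.82, 49.56, 27.27], grand mean 34.093
SSB = Σnᵢ(x̄ᵢ−x̄)² = 4370.588; SSW = ΣΣ(x−x̄ᵢ)² = 927.040
MSB = 4370.588/3 = 1456.8625; MSW = 927.040/39 = 23.7703
F = MSB/MSW = 61.2893
df = (3, 39)
p-value (upper-tail) = 0.00000
At α=0.1: p < α → reject H₀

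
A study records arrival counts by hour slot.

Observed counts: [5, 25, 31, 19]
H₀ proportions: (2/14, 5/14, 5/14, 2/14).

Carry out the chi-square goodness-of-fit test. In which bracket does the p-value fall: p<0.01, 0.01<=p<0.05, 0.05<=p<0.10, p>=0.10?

n = 80; E_i = n·p_i = [11.43, 28.57, 28.57, 11.43]
χ² = (5−11.43)²/11.43 + (25−28.57)²/28.57 + (31−28.57)²/28.57 + (19−11.43)²/11.43 = 9.2850
df = 3
p-value (upper-tail) = 0.02573
→ bracket: 0.01<=p<0.05

p-value bracket: 0.01<=p<0.05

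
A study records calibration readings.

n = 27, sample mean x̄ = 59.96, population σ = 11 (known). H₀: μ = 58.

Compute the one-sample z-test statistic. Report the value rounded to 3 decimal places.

test statistic = 0.926

SE = σ/√n = 11/√27 = 2.1170
z = (x̄−μ₀)/SE = (59.96−58)/2.1170 = 0.9259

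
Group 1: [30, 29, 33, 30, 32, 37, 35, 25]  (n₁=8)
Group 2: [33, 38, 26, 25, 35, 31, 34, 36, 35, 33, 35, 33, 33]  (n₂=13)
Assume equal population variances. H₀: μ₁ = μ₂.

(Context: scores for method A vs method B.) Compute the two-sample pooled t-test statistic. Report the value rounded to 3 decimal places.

test statistic = -0.882

x̄₁=31.375, s₁=3.739, n₁=8
x̄₂=32.846, s₂=3.693, n₂=13
s_p² = [7·3.739² + 12·3.693²]/19 = 13.7667
SE = √(s_p²·(1/8+1/13)) = 1.6673
t = (31.375−32.846)/1.6673 = -0.8824
df = 19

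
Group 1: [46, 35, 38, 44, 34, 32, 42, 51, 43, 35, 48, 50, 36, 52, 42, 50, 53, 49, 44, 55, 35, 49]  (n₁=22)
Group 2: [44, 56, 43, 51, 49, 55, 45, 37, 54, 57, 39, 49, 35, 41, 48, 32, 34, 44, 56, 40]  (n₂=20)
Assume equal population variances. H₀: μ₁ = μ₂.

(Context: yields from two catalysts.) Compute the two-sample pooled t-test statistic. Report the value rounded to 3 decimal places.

x̄₁=43.773, s₁=7.077, n₁=22
x̄₂=45.450, s₂=7.870, n₂=20
s_p² = [21·7.077² + 19·7.870²]/40 = 55.7203
SE = √(s_p²·(1/22+1/20)) = 2.3062
t = (43.773−45.450)/2.3062 = -0.7273
df = 40

test statistic = -0.727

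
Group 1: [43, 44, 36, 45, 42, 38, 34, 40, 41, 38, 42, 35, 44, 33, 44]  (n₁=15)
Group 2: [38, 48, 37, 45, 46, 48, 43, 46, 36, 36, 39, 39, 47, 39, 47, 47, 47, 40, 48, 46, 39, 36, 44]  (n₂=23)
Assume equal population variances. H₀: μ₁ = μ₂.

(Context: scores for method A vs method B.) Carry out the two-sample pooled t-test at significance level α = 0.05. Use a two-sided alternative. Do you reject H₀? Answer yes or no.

x̄₁=39.933, s₁=4.008, n₁=15
x̄₂=42.652, s₂=4.519, n₂=23
s_p² = [14·4.008² + 22·4.519²]/36 = 18.7264
SE = √(s_p²·(1/15+1/23)) = 1.4362
t = (39.933−42.652)/1.4362 = -1.8931
df = 36
p-value (two-sided) = 0.06640
At α=0.05: p ≥ α → fail to reject H₀

reject H₀: no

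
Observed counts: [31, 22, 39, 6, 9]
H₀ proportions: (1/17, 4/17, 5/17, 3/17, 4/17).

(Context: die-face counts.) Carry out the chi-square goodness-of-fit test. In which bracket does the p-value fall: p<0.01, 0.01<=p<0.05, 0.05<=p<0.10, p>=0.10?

p-value bracket: p<0.01

n = 107; E_i = n·p_i = [6.29, 25.18, 31.47, 18.88, 25.18]
χ² = (31−6.29)²/6.29 + (22−25.18)²/25.18 + (39−31.47)²/31.47 + (6−18.88)²/18.88 + (9−25.18)²/25.18 = 118.3612
df = 4
p-value (upper-tail) = 0.00000
→ bracket: p<0.01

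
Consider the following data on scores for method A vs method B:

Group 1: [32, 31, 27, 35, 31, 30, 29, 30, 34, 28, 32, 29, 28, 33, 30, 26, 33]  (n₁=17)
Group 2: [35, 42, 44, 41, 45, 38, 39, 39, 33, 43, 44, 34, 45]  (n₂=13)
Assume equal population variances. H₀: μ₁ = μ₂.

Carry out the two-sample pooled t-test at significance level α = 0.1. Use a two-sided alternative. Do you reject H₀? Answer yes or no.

x̄₁=30.471, s₁=2.503, n₁=17
x̄₂=40.154, s₂=4.200, n₂=13
s_p² = [16·2.503² + 12·4.200²]/28 = 11.1403
SE = √(s_p²·(1/17+1/13)) = 1.2297
t = (30.471−40.154)/1.2297 = -7.8742
df = 28
p-value (two-sided) = 0.00000
At α=0.1: p < α → reject H₀

reject H₀: yes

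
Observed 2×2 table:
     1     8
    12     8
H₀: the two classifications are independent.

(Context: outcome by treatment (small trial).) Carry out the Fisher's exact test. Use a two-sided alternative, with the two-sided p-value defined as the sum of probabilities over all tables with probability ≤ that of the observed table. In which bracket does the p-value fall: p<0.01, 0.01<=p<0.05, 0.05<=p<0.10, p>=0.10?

Margins: r₁=9, r₂=20, c₁=13, c₂=16, n=29
p_obs = C(9,1)·C(20,12)/C(29,13); sum pmf over tables with pmf ≤ p_obs
p-value (two-sided) = 0.01998
→ bracket: 0.01<=p<0.05

p-value bracket: 0.01<=p<0.05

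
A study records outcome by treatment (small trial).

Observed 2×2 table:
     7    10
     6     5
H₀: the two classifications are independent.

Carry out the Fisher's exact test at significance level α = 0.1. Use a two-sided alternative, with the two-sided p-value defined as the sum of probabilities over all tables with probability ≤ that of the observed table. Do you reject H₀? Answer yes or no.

Margins: r₁=17, r₂=11, c₁=13, c₂=15, n=28
p_obs = C(17,7)·C(11,6)/C(28,13); sum pmf over tables with pmf ≤ p_obs
p-value (two-sided) = 0.70004
At α=0.1: p ≥ α → fail to reject H₀

reject H₀: no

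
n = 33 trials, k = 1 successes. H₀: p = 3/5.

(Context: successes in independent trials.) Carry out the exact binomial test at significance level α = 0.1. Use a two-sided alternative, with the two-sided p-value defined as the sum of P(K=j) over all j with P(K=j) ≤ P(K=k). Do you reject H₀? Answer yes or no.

Exact binomial: n=33, k=1, p₀=3/5=0.6000
P(X=j) = C(n,j)·p₀^j·(1−p₀)^(n−j); p = Σ P(X=j) over j with P(X=j) ≤ P(X=1)
p-value (two-sided) = 0.00000
At α=0.1: p < α → reject H₀

reject H₀: yes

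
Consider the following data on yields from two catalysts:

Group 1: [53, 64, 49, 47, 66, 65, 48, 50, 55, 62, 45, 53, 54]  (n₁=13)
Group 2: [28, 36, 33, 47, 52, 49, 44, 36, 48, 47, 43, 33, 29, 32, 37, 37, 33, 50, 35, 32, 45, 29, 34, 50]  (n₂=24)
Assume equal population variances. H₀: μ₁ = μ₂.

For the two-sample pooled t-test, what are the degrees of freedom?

degrees of freedom = 35

df = n₁ + n₂ − 2 = 13 + 24 − 2 = 35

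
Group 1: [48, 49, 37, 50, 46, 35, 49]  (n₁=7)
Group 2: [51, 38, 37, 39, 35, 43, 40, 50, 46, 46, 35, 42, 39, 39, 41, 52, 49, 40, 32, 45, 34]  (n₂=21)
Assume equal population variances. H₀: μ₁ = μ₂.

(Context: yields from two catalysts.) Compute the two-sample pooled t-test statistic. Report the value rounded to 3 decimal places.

x̄₁=44.857, s₁=6.203, n₁=7
x̄₂=41.571, s₂=5.793, n₂=21
s_p² = [6·6.203² + 20·5.793²]/26 = 34.6923
SE = √(s_p²·(1/7+1/21)) = 2.5706
t = (44.857−41.571)/2.5706 = 1.2782
df = 26

test statistic = 1.278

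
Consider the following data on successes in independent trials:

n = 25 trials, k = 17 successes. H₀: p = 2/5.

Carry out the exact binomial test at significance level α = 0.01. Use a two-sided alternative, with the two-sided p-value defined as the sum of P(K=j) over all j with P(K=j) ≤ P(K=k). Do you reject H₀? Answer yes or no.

Exact binomial: n=25, k=17, p₀=2/5=0.4000
P(X=j) = C(n,j)·p₀^j·(1−p₀)^(n−j); p = Σ P(X=j) over j with P(X=j) ≤ P(X=17)
p-value (two-sided) = 0.00669
At α=0.01: p < α → reject H₀

reject H₀: yes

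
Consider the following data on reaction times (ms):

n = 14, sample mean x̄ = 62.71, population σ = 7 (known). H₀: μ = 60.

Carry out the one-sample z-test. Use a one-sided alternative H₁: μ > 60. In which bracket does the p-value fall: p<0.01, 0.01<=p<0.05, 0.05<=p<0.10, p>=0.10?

p-value bracket: 0.05<=p<0.10

SE = σ/√n = 7/√14 = 1.8708
z = (x̄−μ₀)/SE = (62.71−60)/1.8708 = 1.4486
p-value (one-sided, H₁ greater) = 0.07373
→ bracket: 0.05<=p<0.10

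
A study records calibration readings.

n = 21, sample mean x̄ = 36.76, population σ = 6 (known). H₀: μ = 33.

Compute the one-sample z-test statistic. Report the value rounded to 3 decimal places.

SE = σ/√n = 6/√21 = 1.3093
z = (x̄−μ₀)/SE = (36.76−33)/1.3093 = 2.8717

test statistic = 2.872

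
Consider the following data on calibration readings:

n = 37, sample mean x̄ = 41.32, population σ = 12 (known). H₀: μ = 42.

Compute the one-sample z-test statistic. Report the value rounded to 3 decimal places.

SE = σ/√n = 12/√37 = 1.9728
z = (x̄−μ₀)/SE = (41.32−42)/1.9728 = -0.3447

test statistic = -0.345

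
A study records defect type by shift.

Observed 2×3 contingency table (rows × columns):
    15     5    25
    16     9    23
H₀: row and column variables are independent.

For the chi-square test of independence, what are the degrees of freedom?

degrees of freedom = 2

df = (r−1)(c−1) = (2−1)·(3−1) = 2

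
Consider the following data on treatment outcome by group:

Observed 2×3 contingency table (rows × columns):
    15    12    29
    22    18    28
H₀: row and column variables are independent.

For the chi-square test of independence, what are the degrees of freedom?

degrees of freedom = 2

df = (r−1)(c−1) = (2−1)·(3−1) = 2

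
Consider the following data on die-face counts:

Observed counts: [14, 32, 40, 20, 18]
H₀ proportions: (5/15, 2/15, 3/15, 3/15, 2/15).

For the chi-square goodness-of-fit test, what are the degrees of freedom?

df = k − 1 = 5 − 1 = 4

degrees of freedom = 4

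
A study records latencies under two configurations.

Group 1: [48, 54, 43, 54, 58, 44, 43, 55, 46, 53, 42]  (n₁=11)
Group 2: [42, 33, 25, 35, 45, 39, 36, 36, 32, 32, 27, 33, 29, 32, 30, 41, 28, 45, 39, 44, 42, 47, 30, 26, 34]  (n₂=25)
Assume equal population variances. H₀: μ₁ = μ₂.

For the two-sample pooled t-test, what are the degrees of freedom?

degrees of freedom = 34

df = n₁ + n₂ − 2 = 11 + 25 − 2 = 34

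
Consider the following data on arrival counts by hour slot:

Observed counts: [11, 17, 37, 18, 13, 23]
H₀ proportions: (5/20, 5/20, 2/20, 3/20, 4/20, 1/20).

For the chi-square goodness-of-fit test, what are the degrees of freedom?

df = k − 1 = 6 − 1 = 5

degrees of freedom = 5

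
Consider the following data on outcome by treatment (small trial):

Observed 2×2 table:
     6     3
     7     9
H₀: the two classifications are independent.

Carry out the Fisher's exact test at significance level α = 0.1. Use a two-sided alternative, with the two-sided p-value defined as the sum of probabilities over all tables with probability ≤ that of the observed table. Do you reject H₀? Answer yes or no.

reject H₀: no

Margins: r₁=9, r₂=16, c₁=13, c₂=12, n=25
p_obs = C(9,6)·C(16,7)/C(25,13); sum pmf over tables with pmf ≤ p_obs
p-value (two-sided) = 0.41098
At α=0.1: p ≥ α → fail to reject H₀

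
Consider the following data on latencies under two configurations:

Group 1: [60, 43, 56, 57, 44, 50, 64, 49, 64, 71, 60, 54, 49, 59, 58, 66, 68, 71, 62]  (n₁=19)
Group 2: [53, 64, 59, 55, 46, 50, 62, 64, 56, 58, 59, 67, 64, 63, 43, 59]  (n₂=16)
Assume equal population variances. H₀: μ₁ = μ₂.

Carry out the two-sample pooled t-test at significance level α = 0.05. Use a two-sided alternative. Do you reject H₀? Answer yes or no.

x̄₁=58.158, s₁=8.388, n₁=19
x̄₂=57.625, s₂=6.840, n₂=16
s_p² = [18·8.388² + 15·6.840²]/33 = 59.6447
SE = √(s_p²·(1/19+1/16)) = 2.6205
t = (58.158−57.625)/2.6205 = 0.2034
df = 33
p-value (two-sided) = 0.84011
At α=0.05: p ≥ α → fail to reject H₀

reject H₀: no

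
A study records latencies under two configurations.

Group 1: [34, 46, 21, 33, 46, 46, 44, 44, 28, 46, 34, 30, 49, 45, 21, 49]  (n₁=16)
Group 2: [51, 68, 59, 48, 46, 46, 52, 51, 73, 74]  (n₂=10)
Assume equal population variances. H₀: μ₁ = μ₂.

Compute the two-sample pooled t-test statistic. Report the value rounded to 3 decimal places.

x̄₁=38.500, s₁=9.709, n₁=16
x̄₂=56.800, s₂=11.003, n₂=10
s_p² = [15·9.709² + 9·11.003²]/24 = 104.3167
SE = √(s_p²·(1/16+1/10)) = 4.1172
t = (38.500−56.800)/4.1172 = -4.4448
df = 24

test statistic = -4.445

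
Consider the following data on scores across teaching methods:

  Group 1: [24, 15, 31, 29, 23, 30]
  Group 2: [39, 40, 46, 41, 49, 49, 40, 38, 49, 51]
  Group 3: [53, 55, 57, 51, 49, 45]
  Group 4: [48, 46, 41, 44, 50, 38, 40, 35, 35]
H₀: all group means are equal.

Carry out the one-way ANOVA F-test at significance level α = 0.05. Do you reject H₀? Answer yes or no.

reject H₀: yes

Group means [25.33, 44.20, 51.67, 41.89], grand mean 41.323
SSB = Σnᵢ(x̄ᵢ−x̄)² = 2261.619; SSW = ΣΣ(x−x̄ᵢ)² = 743.156
MSB = 2261.619/3 = 753.8729; MSW = 743.156/27 = 27.5243
F = MSB/MSW = 27.3894
df = (3, 27)
p-value (upper-tail) = 0.00000
At α=0.05: p < α → reject H₀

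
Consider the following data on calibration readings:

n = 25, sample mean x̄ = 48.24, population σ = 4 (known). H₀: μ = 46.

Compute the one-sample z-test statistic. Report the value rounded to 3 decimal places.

test statistic = 2.800

SE = σ/√n = 4/√25 = 0.8000
z = (x̄−μ₀)/SE = (48.24−46)/0.8000 = 2.8000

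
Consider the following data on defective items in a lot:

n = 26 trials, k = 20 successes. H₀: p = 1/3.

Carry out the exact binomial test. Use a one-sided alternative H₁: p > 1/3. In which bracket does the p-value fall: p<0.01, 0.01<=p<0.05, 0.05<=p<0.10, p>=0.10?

p-value bracket: p<0.01

Exact binomial: n=26, k=20, p₀=1/3=0.3333
P(X≥20) from Σ C(n,i)·p₀^i·(1−p₀)^(n−i)
p-value (one-sided, H₁ greater) = 0.00001
→ bracket: p<0.01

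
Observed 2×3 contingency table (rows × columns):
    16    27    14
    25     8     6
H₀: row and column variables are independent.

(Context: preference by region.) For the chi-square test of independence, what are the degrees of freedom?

df = (r−1)(c−1) = (2−1)·(3−1) = 2

degrees of freedom = 2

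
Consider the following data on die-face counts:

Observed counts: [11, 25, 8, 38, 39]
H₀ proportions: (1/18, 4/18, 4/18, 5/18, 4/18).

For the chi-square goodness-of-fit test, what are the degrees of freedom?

degrees of freedom = 4

df = k − 1 = 5 − 1 = 4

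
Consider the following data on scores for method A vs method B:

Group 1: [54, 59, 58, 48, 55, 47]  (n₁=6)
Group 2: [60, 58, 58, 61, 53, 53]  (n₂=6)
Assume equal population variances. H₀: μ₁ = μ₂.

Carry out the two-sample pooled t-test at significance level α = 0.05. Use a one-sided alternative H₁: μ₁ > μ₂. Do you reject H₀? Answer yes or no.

reject H₀: no

x̄₁=53.500, s₁=5.010, n₁=6
x̄₂=57.167, s₂=3.430, n₂=6
s_p² = [5·5.010² + 5·3.430²]/10 = 18.4333
SE = √(s_p²·(1/6+1/6)) = 2.4788
t = (53.500−57.167)/2.4788 = -1.4792
df = 10
p-value (one-sided, H₁ greater) = 0.91506
At α=0.05: p ≥ α → fail to reject H₀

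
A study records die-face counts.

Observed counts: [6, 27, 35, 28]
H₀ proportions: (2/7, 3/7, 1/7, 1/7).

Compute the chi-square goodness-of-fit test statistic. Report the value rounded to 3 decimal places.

n = 96; E_i = n·p_i = [27.43, 41.14, 13.71, 13.71]
χ² = (6−27.43)²/27.43 + (27−41.14)²/41.14 + (35−13.71)²/13.71 + (28−13.71)²/13.71 = 69.5208
df = 3

test statistic = 69.521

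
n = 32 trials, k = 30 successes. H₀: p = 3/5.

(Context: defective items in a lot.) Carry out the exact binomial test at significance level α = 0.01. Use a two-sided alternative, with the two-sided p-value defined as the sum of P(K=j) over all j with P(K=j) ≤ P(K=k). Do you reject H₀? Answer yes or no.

Exact binomial: n=32, k=30, p₀=3/5=0.6000
P(X=j) = C(n,j)·p₀^j·(1−p₀)^(n−j); p = Σ P(X=j) over j with P(X=j) ≤ P(X=30)
p-value (two-sided) = 0.00003
At α=0.01: p < α → reject H₀

reject H₀: yes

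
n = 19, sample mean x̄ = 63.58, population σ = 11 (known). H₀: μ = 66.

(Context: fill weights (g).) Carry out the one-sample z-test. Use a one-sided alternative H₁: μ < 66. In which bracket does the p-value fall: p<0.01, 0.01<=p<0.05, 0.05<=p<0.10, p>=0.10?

p-value bracket: p>=0.10

SE = σ/√n = 11/√19 = 2.5236
z = (x̄−μ₀)/SE = (63.58−66)/2.5236 = -0.9590
p-value (one-sided, H₁ less) = 0.16879
→ bracket: p>=0.10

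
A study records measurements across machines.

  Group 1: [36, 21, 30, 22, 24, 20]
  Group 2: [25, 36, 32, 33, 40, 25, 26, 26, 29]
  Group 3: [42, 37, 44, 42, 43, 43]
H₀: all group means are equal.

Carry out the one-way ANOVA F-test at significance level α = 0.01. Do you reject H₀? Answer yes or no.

reject H₀: yes

Group means [25.50, 30.22, 41.83], grand mean 32.190
SSB = Σnᵢ(x̄ᵢ−x̄)² = 861.349; SSW = ΣΣ(x−x̄ᵢ)² = 457.889
MSB = 861.349/2 = 430.6746; MSW = 457.889/18 = 25.4383
F = MSB/MSW = 16.9302
df = (2, 18)
p-value (upper-tail) = 0.00007
At α=0.01: p < α → reject H₀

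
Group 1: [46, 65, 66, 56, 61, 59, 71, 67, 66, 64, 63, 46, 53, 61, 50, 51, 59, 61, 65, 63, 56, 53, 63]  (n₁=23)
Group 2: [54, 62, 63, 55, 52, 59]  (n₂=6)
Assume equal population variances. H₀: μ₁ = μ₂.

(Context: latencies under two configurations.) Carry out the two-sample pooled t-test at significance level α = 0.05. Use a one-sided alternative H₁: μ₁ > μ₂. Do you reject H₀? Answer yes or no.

x̄₁=59.348, s₁=6.853, n₁=23
x̄₂=57.500, s₂=4.506, n₂=6
s_p² = [22·6.853² + 5·4.506²]/27 = 42.0266
SE = √(s_p²·(1/23+1/6)) = 2.9718
t = (59.348−57.500)/2.9718 = 0.6218
df = 27
p-value (one-sided, H₁ greater) = 0.26965
At α=0.05: p ≥ α → fail to reject H₀

reject H₀: no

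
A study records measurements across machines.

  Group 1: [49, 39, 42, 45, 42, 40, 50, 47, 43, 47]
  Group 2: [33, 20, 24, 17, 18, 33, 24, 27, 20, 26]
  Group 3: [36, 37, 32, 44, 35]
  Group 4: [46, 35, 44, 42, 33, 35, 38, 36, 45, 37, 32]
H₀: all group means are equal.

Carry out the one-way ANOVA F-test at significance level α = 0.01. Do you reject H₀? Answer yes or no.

Group means [44.40, 24.20, 36.80, 38.45], grand mean 35.917
SSB = Σnᵢ(x̄ᵢ−x̄)² = 2167.223; SSW = ΣΣ(x−x̄ᵢ)² = 745.527
MSB = 2167.223/3 = 722.4076; MSW = 745.527/32 = 23.2977
F = MSB/MSW = 31.0076
df = (3, 32)
p-value (upper-tail) = 0.00000
At α=0.01: p < α → reject H₀

reject H₀: yes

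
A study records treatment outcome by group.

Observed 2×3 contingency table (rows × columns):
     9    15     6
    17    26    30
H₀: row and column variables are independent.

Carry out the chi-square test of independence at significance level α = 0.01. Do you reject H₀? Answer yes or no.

Row totals [30, 73], col totals [26, 41, 36], n=103
χ² = (9−7.57)²/7.57 + (15−11.94)²/11.94 + (6−10.49)²/10.49 + (17−18.43)²/18.43 + (26−29.06)²/29.06 + (30−25.51)²/25.51 = 4.1919
df = 2
p-value (upper-tail) = 0.12295
At α=0.01: p ≥ α → fail to reject H₀

reject H₀: no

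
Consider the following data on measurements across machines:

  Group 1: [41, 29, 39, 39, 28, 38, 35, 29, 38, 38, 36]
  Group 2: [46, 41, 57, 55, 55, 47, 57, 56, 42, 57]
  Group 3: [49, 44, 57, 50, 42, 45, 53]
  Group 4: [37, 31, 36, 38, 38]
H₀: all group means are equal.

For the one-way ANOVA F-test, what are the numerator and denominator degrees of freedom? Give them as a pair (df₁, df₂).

k = 4 groups, N = 33 total
df = (k−1, N−k) = (4−1, 33−4) = (3, 29)

degrees of freedom = [3, 29]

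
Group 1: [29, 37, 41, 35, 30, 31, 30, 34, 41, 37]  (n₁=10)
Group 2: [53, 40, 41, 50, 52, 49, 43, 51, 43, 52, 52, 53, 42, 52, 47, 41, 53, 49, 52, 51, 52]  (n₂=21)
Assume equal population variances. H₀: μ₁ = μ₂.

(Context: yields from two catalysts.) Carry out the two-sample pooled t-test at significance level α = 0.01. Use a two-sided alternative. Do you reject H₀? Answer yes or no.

reject H₀: yes

x̄₁=34.500, s₁=4.478, n₁=10
x̄₂=48.476, s₂=4.686, n₂=21
s_p² = [9·4.478² + 20·4.686²]/29 = 21.3703
SE = √(s_p²·(1/10+1/21)) = 1.7761
t = (34.500−48.476)/1.7761 = -7.8689
df = 29
p-value (two-sided) = 0.00000
At α=0.01: p < α → reject H₀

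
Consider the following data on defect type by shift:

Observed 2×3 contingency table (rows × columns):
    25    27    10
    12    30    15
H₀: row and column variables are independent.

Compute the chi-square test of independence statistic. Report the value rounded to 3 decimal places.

Row totals [62, 57], col totals [37, 57, 25], n=119
χ² = (25−19.28)²/19.28 + (27−29.70)²/29.70 + (10−13.03)²/13.03 + (12−17.72)²/17.72 + (30−27.30)²/27.30 + (15−11.97)²/11.97 = 5.5251
df = 2

test statistic = 5.525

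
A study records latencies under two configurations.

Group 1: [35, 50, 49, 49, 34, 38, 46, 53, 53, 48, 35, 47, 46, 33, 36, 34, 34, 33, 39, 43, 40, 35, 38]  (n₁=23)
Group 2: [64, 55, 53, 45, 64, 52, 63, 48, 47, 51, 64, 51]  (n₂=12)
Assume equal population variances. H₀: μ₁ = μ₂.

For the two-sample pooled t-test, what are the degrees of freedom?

degrees of freedom = 33

df = n₁ + n₂ − 2 = 23 + 12 − 2 = 33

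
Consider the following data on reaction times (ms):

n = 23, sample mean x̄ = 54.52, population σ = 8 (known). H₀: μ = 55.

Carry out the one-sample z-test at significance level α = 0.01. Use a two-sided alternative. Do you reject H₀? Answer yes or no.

reject H₀: no

SE = σ/√n = 8/√23 = 1.6681
z = (x̄−μ₀)/SE = (54.52−55)/1.6681 = -0.2877
p-value (two-sided) = 0.77354
At α=0.01: p ≥ α → fail to reject H₀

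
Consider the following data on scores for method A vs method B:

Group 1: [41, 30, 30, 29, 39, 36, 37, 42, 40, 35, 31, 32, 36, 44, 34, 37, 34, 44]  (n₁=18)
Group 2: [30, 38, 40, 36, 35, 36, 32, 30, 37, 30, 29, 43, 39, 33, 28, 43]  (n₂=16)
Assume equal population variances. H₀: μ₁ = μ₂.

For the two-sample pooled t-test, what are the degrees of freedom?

df = n₁ + n₂ − 2 = 18 + 16 − 2 = 32

degrees of freedom = 32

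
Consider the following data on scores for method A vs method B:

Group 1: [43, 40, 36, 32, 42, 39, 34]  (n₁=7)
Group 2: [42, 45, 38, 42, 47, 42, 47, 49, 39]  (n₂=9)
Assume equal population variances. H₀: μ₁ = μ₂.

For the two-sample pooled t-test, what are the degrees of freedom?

degrees of freedom = 14

df = n₁ + n₂ − 2 = 7 + 9 − 2 = 14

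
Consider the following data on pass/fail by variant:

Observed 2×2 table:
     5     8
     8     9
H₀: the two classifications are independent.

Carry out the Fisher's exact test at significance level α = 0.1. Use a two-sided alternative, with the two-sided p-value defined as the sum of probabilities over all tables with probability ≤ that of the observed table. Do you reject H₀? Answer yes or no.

Margins: r₁=13, r₂=17, c₁=13, c₂=17, n=30
p_obs = C(13,5)·C(17,8)/C(30,13); sum pmf over tables with pmf ≤ p_obs
p-value (two-sided) = 0.72134
At α=0.1: p ≥ α → fail to reject H₀

reject H₀: no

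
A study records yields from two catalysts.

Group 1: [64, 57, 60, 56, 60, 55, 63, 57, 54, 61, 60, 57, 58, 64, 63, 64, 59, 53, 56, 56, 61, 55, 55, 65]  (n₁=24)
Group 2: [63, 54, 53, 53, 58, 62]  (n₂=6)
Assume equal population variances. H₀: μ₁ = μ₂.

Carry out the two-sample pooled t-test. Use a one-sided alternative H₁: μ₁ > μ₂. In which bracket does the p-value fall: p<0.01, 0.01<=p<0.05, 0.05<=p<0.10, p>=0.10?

x̄₁=58.875, s₁=3.627, n₁=24
x̄₂=57.167, s₂=4.535, n₂=6
s_p² = [23·3.627² + 5·4.535²]/28 = 14.4807
SE = √(s_p²·(1/24+1/6)) = 1.7369
t = (58.875−57.167)/1.7369 = 0.9836
df = 28
p-value (one-sided, H₁ greater) = 0.16688
→ bracket: p>=0.10

p-value bracket: p>=0.10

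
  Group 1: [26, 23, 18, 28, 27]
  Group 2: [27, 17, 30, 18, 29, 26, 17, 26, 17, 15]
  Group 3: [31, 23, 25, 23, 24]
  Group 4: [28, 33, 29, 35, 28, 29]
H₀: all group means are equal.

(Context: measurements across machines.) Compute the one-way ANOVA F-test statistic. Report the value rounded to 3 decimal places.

Group means [24.40, 22.20, 25.20, 30.33], grand mean 25.077
SSB = Σnᵢ(x̄ᵢ−x̄)² = 250.913; SSW = ΣΣ(x−x̄ᵢ)² = 462.933
MSB = 250.913/3 = 83.6376; MSW = 462.933/22 = 21.0424
F = MSB/MSW = 3.9747
df = (3, 22)

test statistic = 3.975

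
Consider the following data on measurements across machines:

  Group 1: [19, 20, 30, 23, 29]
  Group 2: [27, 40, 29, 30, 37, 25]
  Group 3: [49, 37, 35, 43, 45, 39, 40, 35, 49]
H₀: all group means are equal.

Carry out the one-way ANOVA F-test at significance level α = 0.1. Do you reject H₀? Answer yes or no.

reject H₀: yes

Group means [24.20, 31.33, 41.33], grand mean 34.050
SSB = Σnᵢ(x̄ᵢ−x̄)² = 1006.817; SSW = ΣΣ(x−x̄ᵢ)² = 516.133
MSB = 1006.817/2 = 503.4083; MSW = 516.133/17 = 30.3608
F = MSB/MSW = 16.5809
df = (2, 17)
p-value (upper-tail) = 0.00010
At α=0.1: p < α → reject H₀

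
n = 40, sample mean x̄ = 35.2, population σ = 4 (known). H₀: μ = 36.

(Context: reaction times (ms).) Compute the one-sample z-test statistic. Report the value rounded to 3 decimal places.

test statistic = -1.265

SE = σ/√n = 4/√40 = 0.6325
z = (x̄−μ₀)/SE = (35.2−36)/0.6325 = -1.2649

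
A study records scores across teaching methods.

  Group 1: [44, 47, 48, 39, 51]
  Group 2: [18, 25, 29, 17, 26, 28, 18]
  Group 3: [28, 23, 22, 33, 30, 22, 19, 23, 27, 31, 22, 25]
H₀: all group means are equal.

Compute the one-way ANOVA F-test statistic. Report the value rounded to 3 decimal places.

Group means [45.80, 23.00, 25.42], grand mean 28.958
SSB = Σnᵢ(x̄ᵢ−x̄)² = 1817.242; SSW = ΣΣ(x−x̄ᵢ)² = 449.717
MSB = 1817.242/2 = 908.6208; MSW = 449.717/21 = 21.4151
F = MSB/MSW = 42.4290
df = (2, 21)

test statistic = 42.429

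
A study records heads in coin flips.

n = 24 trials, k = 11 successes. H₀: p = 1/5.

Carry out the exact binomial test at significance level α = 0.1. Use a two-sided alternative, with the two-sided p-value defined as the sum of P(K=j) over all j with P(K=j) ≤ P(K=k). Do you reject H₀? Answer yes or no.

reject H₀: yes

Exact binomial: n=24, k=11, p₀=1/5=0.2000
P(X=j) = C(n,j)·p₀^j·(1−p₀)^(n−j); p = Σ P(X=j) over j with P(X=j) ≤ P(X=11)
p-value (two-sided) = 0.00379
At α=0.1: p < α → reject H₀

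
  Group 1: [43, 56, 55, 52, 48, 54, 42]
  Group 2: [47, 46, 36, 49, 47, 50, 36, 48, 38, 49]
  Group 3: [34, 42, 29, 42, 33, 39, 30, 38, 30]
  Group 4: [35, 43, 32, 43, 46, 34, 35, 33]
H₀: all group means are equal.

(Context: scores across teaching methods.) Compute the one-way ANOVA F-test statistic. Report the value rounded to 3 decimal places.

Group means [50.00, 44.60, 35.22, 37.62], grand mean 41.588
SSB = Σnᵢ(x̄ᵢ−x̄)² = 1076.405; SSW = ΣΣ(x−x̄ᵢ)² = 903.831
MSB = 1076.405/3 = 358.8016; MSW = 903.831/30 = 30.1277
F = MSB/MSW = 11.9094
df = (3, 30)

test statistic = 11.909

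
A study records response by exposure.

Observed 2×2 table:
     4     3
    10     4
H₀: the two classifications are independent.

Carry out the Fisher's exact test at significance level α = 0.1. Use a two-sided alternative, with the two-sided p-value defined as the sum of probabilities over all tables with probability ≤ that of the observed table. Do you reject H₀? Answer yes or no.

reject H₀: no

Margins: r₁=7, r₂=14, c₁=14, c₂=7, n=21
p_obs = C(7,4)·C(14,10)/C(21,14); sum pmf over tables with pmf ≤ p_obs
p-value (two-sided) = 0.63844
At α=0.1: p ≥ α → fail to reject H₀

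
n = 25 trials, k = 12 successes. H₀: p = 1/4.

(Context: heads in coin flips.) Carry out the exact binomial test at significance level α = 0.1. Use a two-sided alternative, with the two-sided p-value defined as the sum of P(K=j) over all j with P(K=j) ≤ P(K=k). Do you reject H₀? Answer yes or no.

reject H₀: yes

Exact binomial: n=25, k=12, p₀=1/4=0.2500
P(X=j) = C(n,j)·p₀^j·(1−p₀)^(n−j); p = Σ P(X=j) over j with P(X=j) ≤ P(X=12)
p-value (two-sided) = 0.01776
At α=0.1: p < α → reject H₀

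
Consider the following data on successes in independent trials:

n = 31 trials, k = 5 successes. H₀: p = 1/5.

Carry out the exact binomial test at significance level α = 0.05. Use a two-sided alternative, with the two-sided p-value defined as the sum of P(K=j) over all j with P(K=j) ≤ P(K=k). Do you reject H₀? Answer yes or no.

Exact binomial: n=31, k=5, p₀=1/5=0.2000
P(X=j) = C(n,j)·p₀^j·(1−p₀)^(n−j); p = Σ P(X=j) over j with P(X=j) ≤ P(X=5)
p-value (two-sided) = 0.82198
At α=0.05: p ≥ α → fail to reject H₀

reject H₀: no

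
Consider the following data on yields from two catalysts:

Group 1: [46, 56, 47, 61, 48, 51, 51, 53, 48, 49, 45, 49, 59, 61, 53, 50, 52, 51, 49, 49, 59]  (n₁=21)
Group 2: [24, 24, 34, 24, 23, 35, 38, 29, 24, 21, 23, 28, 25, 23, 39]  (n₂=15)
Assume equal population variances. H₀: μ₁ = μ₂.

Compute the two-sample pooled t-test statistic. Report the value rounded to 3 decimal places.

test statistic = 13.427

x̄₁=51.762, s₁=4.805, n₁=21
x̄₂=27.600, s₂=5.986, n₂=15
s_p² = [20·4.805² + 14·5.986²]/34 = 28.3356
SE = √(s_p²·(1/21+1/15)) = 1.7995
t = (51.762−27.600)/1.7995 = 13.4267
df = 34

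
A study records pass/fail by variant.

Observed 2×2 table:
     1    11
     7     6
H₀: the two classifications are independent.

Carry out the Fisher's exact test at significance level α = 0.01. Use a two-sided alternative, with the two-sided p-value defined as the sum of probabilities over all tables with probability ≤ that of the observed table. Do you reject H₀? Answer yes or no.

Margins: r₁=12, r₂=13, c₁=8, c₂=17, n=25
p_obs = C(12,1)·C(13,7)/C(25,8); sum pmf over tables with pmf ≤ p_obs
p-value (two-sided) = 0.03021
At α=0.01: p ≥ α → fail to reject H₀

reject H₀: no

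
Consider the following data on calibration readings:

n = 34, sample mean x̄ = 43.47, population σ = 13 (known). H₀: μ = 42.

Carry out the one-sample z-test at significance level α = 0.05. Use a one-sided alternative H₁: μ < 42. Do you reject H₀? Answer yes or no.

SE = σ/√n = 13/√34 = 2.2295
z = (x̄−μ₀)/SE = (43.47−42)/2.2295 = 0.6593
p-value (one-sided, H₁ less) = 0.74516
At α=0.05: p ≥ α → fail to reject H₀

reject H₀: no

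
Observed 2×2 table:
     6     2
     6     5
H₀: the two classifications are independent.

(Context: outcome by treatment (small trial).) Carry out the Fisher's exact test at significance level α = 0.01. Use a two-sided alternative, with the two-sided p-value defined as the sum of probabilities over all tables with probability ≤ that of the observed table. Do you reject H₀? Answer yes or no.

Margins: r₁=8, r₂=11, c₁=12, c₂=7, n=19
p_obs = C(8,6)·C(11,6)/C(19,12); sum pmf over tables with pmf ≤ p_obs
p-value (two-sided) = 0.63325
At α=0.01: p ≥ α → fail to reject H₀

reject H₀: no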